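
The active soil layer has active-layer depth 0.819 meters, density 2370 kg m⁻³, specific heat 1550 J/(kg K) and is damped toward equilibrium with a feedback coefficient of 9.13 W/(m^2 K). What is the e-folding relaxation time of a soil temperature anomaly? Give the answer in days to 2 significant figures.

3.8 days

Areal heat capacity C = ρ c_p D = 2370 × 1550 × 0.819 = 3.01×10^6 J/(m^2 K).
Relaxation time τ = C / λ = 3.01×10^6 / 9.13 = 3.30×10^5 s.
In days: 3.30×10^5 s / (86400 s/day) = 3.81 days.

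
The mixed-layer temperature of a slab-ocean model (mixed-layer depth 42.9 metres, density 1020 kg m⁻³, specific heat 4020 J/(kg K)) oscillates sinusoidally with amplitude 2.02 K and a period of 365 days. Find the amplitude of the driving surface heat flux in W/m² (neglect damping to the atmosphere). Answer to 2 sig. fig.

Areal heat capacity C = ρ c_p D = 1020 × 4020 × 42.9 = 1.76×10^8 J m⁻² K⁻¹.
ω = 2π / 3.15×10^7 s = 1.99×10^-7 s⁻¹.
Cω = 1.76×10^8 × 1.99×10^-7 = 35.0 W/(m²·K).
F₀ = A × Cω = 2.02 × 35.0 = 70.8 W/m².

71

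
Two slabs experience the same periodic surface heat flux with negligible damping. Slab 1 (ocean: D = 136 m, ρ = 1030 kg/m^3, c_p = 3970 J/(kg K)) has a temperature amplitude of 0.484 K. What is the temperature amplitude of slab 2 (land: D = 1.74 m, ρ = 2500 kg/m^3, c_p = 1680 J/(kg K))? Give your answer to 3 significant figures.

36.8 K

C_ocean = 5.56×10^8 J/(m²·K); C_land = 7.31×10^6 J/(m²·K).
A ∝ 1/C ⇒ A_land = A_ocean × C_ocean/C_land = 0.484 × 76.1 = 36.8 K.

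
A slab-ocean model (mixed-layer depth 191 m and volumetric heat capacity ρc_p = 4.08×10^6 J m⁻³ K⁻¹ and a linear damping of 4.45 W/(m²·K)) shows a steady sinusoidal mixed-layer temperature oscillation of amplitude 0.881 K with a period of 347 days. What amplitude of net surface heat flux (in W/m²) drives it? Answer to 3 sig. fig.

144

Areal heat capacity C = ρc_p × D = 4.08×10^6 × 191 = 7.79×10^8 J m⁻² K⁻¹.
ω = 2π / 3.00×10^7 s = 2.10×10^-7 s⁻¹.
√((Cω)² + λ²) = √((163)² + 4.45²) = 163 W/(m²·K).
F₀ = A × √((Cω)²+λ²) = 0.881 × 163 = 144 W/m².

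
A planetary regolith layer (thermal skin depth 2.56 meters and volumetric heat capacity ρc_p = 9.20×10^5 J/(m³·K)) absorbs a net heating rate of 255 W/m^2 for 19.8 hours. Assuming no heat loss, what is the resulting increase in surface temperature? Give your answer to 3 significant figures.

Areal heat capacity C = ρc_p × D = 9.20×10^5 × 2.56 = 2.36×10^6 J m⁻² K⁻¹.
Net heat input Q = F Δt = 255 × (19.8 hours × 3600 s/hour) = 1.82×10^7 J/m².
ΔT = Q / C = 1.82×10^7 / 2.36×10^6 = 7.72 K.

7.72 K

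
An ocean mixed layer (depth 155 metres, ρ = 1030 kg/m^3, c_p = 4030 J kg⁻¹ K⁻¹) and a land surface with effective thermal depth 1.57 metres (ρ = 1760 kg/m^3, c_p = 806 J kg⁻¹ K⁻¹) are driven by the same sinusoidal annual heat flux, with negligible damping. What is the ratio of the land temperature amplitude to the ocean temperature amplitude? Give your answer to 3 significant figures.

C_ocean = 1030 × 4030 × 155 = 6.43×10^8 J/(m²·K).
C_land = 1760 × 806 × 1.57 = 2.23×10^6 J/(m²·K).
Undamped amplitude ∝ 1/C, so A_land/A_ocean = C_ocean/C_land = 289.

289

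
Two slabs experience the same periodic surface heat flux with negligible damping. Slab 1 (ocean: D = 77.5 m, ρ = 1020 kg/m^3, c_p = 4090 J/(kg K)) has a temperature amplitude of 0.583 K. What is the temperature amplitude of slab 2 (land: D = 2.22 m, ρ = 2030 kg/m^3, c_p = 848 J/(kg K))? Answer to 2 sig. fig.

C_ocean = 3.23×10^8 J/(m²·K); C_land = 3.82×10^6 J/(m²·K).
A ∝ 1/C ⇒ A_land = A_ocean × C_ocean/C_land = 0.583 × 84.6 = 49.3 K.

49 K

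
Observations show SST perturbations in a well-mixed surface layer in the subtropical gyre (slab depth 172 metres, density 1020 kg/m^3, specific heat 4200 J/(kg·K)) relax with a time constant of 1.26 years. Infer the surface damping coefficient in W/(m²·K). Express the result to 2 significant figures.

Areal heat capacity C = ρ c_p D = 1020 × 4200 × 172 = 7.37×10^8 J m⁻² K⁻¹.
τ = 1.26 years = 3.98×10^7 s.
λ = C / τ = 7.37×10^8 / 3.98×10^7 = 18.5 W/(m²·K).

19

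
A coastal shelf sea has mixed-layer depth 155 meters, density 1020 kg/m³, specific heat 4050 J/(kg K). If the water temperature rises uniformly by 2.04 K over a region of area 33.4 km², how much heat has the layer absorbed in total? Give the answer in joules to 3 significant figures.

Areal heat capacity C = ρ c_p D = 1020 × 4050 × 155 = 6.40×10^8 J/(m²·K).
Heat per unit area: q = C ΔT = 6.40×10^8 × 2.04 = 1.31×10^9 J/m².
Total heat: Q = q × A = 1.31×10^9 × (33.4 × 10⁶ m²) = 4.36×10^16 J.

4.36×10^16 J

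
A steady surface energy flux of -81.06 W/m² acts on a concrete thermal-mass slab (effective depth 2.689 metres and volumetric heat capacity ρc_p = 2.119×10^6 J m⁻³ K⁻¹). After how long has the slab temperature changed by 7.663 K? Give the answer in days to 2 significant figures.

6.2 days

Areal heat capacity C = ρc_p × D = 2.119×10^6 × 2.689 = 5.70×10^6 J/(m^2 K).
Time required: Δt = C ΔT / F = 5.70×10^6 × -7.663 / -81.06 = 5.39×10^5 s.
In days: 5.39×10^5 s / (86400 s/day) = 6.23 days.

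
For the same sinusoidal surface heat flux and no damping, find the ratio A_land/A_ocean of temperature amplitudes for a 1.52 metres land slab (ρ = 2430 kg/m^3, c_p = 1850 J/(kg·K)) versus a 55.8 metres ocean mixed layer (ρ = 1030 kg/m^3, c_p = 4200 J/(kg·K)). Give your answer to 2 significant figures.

35

C_ocean = 1030 × 4200 × 55.8 = 2.41×10^8 J/(m²·K).
C_land = 2430 × 1850 × 1.52 = 6.83×10^6 J/(m²·K).
Undamped amplitude ∝ 1/C, so A_land/A_ocean = C_ocean/C_land = 35.3.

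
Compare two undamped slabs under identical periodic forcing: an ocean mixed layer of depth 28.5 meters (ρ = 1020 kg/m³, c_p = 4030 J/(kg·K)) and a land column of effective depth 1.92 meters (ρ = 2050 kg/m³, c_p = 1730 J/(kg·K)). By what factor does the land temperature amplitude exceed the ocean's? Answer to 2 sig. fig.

17

C_ocean = 1020 × 4030 × 28.5 = 1.17×10^8 J/(m²·K).
C_land = 2050 × 1730 × 1.92 = 6.81×10^6 J/(m²·K).
Undamped amplitude ∝ 1/C, so A_land/A_ocean = C_ocean/C_land = 17.2.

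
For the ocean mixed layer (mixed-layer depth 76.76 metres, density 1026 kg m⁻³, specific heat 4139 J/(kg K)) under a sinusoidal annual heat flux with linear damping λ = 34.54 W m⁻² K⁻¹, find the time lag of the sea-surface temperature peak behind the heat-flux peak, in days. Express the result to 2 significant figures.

Areal heat capacity C = ρ c_p D = 1026 × 4139 × 76.76 = 3.26×10^8 J/(m^2 K).
ω = 2π / 3.15×10^7 s = 1.99×10^-7 s⁻¹.
Phase lag φ = arctan(Cω/λ) = arctan(64.9/34.54) = 1.08 rad.
Time lag = φ / ω = 1.08 / 1.99×10^-7 = 5.43×10^6 s = 62.9 days.

63 days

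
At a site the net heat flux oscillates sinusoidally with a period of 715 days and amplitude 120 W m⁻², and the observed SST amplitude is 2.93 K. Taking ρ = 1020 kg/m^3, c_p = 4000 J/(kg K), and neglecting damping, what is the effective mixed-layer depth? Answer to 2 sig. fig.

ω = 2π / 6.18×10^7 s = 1.02×10^-7 s⁻¹.
Required C = F₀ / (A ω) = 120 / (2.93 × 1.02×10^-7) = 4.03×10^8 J/(m²·K).
D = C / (ρ c_p) = 4.03×10^8 / (1020 × 4000) = 98.7 m.

99 m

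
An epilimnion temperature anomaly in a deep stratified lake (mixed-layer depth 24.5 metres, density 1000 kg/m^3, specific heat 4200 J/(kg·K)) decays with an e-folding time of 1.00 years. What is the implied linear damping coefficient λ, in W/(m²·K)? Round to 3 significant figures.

Areal heat capacity C = ρ c_p D = 1000 × 4200 × 24.5 = 1.03×10^8 J m⁻² K⁻¹.
τ = 1.00 years = 3.16×10^7 s.
λ = C / τ = 1.03×10^8 / 3.16×10^7 = 3.26 W/(m²·K).

3.26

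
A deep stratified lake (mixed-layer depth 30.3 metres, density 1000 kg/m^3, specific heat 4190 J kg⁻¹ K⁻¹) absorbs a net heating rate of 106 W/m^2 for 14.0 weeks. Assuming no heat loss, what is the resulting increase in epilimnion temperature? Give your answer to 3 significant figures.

Areal heat capacity C = ρ c_p D = 1000 × 4190 × 30.3 = 1.27×10^8 J/(m^2 K).
Net heat input Q = F Δt = 106 × (14.0 weeks × 6.048×10^5 s/week) = 8.98×10^8 J/m².
ΔT = Q / C = 8.98×10^8 / 1.27×10^8 = 7.07 K.

7.07 K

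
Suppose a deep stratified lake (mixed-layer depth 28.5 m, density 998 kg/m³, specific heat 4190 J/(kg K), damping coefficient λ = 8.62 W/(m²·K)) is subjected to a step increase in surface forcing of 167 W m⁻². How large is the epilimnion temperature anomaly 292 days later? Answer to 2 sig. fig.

16 K

Areal heat capacity C = ρ c_p D = 998 × 4190 × 28.5 = 1.19×10^8 J m⁻² K⁻¹.
τ = C / λ = 1.19×10^8 / 8.62 = 1.38×10^7 s.
Equilibrium anomaly ΔT_eq = F / λ = 167 / 8.62 = 19.4 K.
t = 292 days = 2.52×10^7 s, so t/τ = 1.82.
ΔT(t) = ΔT_eq (1 − e^(−t/τ)) = 19.4 × (1 − e^−1.82) = 16.2 K.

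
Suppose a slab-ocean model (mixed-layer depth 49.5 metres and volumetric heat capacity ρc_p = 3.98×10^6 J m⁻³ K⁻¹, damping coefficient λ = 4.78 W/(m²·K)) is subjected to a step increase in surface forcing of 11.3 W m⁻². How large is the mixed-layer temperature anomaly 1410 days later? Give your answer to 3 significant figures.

2.24 K

Areal heat capacity C = ρc_p × D = 3.98×10^6 × 49.5 = 1.97×10^8 J/(m²·K).
τ = C / λ = 1.97×10^8 / 4.78 = 4.12×10^7 s.
Equilibrium anomaly ΔT_eq = F / λ = 11.3 / 4.78 = 2.36 K.
t = 1410 days = 1.22×10^8 s, so t/τ = 2.96.
ΔT(t) = ΔT_eq (1 − e^(−t/τ)) = 2.36 × (1 − e^−2.96) = 2.24 K.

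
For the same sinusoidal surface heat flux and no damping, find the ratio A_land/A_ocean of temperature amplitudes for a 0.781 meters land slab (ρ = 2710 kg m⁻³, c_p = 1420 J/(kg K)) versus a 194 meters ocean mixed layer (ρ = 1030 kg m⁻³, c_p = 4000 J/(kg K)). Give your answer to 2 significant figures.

270

C_ocean = 1030 × 4000 × 194 = 7.99×10^8 J/(m²·K).
C_land = 2710 × 1420 × 0.781 = 3.01×10^6 J/(m²·K).
Undamped amplitude ∝ 1/C, so A_land/A_ocean = C_ocean/C_land = 266.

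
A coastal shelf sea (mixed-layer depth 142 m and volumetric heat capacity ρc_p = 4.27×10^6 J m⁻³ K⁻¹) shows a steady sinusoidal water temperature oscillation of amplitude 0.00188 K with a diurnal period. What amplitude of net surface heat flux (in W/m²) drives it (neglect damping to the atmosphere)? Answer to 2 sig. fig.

Areal heat capacity C = ρc_p × D = 4.27×10^6 × 142 = 6.06×10^8 J/(m²·K).
ω = 2π / 86400 s = 7.27×10^-5 s⁻¹.
Cω = 6.06×10^8 × 7.27×10^-5 = 44100 W/(m²·K).
F₀ = A × Cω = 0.00188 × 44100 = 82.9 W/m².

83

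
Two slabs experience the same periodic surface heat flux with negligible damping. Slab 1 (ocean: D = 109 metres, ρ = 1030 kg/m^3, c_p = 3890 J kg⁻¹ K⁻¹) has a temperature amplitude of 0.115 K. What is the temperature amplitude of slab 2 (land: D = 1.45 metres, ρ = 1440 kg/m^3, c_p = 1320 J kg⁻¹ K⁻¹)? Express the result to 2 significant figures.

C_ocean = 4.37×10^8 J/(m²·K); C_land = 2.76×10^6 J/(m²·K).
A ∝ 1/C ⇒ A_land = A_ocean × C_ocean/C_land = 0.115 × 158 = 18.2 K.

18 K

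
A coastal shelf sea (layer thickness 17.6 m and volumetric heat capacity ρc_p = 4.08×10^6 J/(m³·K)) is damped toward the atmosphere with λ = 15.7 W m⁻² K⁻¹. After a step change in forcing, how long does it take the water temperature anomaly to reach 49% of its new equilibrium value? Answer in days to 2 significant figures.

Areal heat capacity C = ρc_p × D = 4.08×10^6 × 17.6 = 7.18×10^7 J/(m^2 K).
τ = C / λ = 7.18×10^7 / 15.7 = 4.57×10^6 s.
Fraction reached: 1 − e^(−t/τ) = 0.49 ⇒ t = −τ ln(1 − 0.49) = τ × 0.673.
t = 3.08×10^6 s = 35.6 days.

36 days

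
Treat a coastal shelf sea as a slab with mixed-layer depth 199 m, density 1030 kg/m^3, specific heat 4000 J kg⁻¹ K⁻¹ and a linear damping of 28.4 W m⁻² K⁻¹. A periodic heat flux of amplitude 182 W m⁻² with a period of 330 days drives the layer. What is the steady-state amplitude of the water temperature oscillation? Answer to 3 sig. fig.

Areal heat capacity C = ρ c_p D = 1030 × 4000 × 199 = 8.20×10^8 J m⁻² K⁻¹.
Angular frequency ω = 2π / T = 2π / 2.85×10^7 s = 2.20×10^-7 s⁻¹.
√((Cω)² + λ²) = √((181)² + 28.4²) = 183 W/(m²·K).
Amplitude A = F₀ / √((Cω)²+λ²) = 182 / 183 = 0.995 K.

0.995 K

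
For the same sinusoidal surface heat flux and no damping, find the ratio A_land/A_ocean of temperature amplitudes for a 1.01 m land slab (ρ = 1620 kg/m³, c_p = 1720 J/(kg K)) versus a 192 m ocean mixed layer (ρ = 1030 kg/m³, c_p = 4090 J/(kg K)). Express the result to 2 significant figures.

290

C_ocean = 1030 × 4090 × 192 = 8.09×10^8 J/(m²·K).
C_land = 1620 × 1720 × 1.01 = 2.81×10^6 J/(m²·K).
Undamped amplitude ∝ 1/C, so A_land/A_ocean = C_ocean/C_land = 287.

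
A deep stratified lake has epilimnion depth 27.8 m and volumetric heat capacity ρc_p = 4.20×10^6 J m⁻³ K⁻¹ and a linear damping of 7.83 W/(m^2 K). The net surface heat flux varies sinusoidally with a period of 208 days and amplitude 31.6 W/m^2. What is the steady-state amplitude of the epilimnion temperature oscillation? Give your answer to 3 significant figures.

0.760 K

Areal heat capacity C = ρc_p × D = 4.20×10^6 × 27.8 = 1.17×10^8 J/(m^2 K).
Angular frequency ω = 2π / T = 2π / 1.80×10^7 s = 3.50×10^-7 s⁻¹.
√((Cω)² + λ²) = √((40.8)² + 7.83²) = 41.6 W/(m²·K).
Amplitude A = F₀ / √((Cω)²+λ²) = 31.6 / 41.6 = 0.760 K.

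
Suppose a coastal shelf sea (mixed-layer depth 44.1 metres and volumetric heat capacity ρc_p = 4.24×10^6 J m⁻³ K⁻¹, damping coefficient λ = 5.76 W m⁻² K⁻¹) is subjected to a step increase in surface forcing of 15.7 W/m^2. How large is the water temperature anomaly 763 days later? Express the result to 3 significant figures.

Areal heat capacity C = ρc_p × D = 4.24×10^6 × 44.1 = 1.87×10^8 J/(m²·K).
τ = C / λ = 1.87×10^8 / 5.76 = 3.25×10^7 s.
Equilibrium anomaly ΔT_eq = F / λ = 15.7 / 5.76 = 2.73 K.
t = 763 days = 6.59×10^7 s, so t/τ = 2.03.
ΔT(t) = ΔT_eq (1 − e^(−t/τ)) = 2.73 × (1 − e^−2.03) = 2.37 K.

2.37 K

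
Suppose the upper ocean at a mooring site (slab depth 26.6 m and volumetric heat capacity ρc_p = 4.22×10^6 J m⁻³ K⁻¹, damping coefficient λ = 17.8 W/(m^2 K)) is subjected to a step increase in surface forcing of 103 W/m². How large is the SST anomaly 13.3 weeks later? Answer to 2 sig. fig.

4.2 K

Areal heat capacity C = ρc_p × D = 4.22×10^6 × 26.6 = 1.12×10^8 J/(m^2 K).
τ = C / λ = 1.12×10^8 / 17.8 = 6.31×10^6 s.
Equilibrium anomaly ΔT_eq = F / λ = 103 / 17.8 = 5.79 K.
t = 13.3 weeks = 8.04×10^6 s, so t/τ = 1.28.
ΔT(t) = ΔT_eq (1 − e^(−t/τ)) = 5.79 × (1 − e^−1.28) = 4.17 K.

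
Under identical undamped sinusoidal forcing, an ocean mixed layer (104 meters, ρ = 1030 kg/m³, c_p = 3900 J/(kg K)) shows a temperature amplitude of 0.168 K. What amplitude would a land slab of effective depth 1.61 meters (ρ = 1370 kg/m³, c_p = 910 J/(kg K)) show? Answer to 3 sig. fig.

C_ocean = 4.18×10^8 J/(m²·K); C_land = 2.01×10^6 J/(m²·K).
A ∝ 1/C ⇒ A_land = A_ocean × C_ocean/C_land = 0.168 × 208 = 35.0 K.

35.0 K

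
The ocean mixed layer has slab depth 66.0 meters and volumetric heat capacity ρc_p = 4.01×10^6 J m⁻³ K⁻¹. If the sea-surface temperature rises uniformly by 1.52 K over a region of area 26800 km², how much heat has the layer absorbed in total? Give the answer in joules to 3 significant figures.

Areal heat capacity C = ρc_p × D = 4.01×10^6 × 66.0 = 2.65×10^8 J/(m^2 K).
Heat per unit area: q = C ΔT = 2.65×10^8 × 1.52 = 4.02×10^8 J/m².
Total heat: Q = q × A = 4.02×10^8 × (26800 × 10⁶ m²) = 1.08×10^19 J.

1.08×10^19 J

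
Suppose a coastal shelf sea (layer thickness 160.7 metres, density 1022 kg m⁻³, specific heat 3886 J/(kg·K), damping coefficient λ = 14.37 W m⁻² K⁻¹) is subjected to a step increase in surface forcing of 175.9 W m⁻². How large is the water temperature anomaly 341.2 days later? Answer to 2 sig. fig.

5.9 K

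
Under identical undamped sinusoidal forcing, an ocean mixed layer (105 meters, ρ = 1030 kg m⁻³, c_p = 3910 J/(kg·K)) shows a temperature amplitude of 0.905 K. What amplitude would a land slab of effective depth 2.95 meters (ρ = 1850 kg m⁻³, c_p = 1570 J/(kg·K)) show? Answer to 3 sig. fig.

C_ocean = 4.23×10^8 J/(m²·K); C_land = 8.57×10^6 J/(m²·K).
A ∝ 1/C ⇒ A_land = A_ocean × C_ocean/C_land = 0.905 × 49.4 = 44.7 K.

44.7 K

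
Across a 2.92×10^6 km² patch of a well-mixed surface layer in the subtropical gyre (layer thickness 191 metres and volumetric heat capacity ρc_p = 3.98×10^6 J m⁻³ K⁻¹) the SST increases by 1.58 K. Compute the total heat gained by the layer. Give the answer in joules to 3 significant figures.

3.51×10^21 J

Areal heat capacity C = ρc_p × D = 3.98×10^6 × 191 = 7.60×10^8 J/(m^2 K).
Heat per unit area: q = C ΔT = 7.60×10^8 × 1.58 = 1.20×10^9 J/m².
Total heat: Q = q × A = 1.20×10^9 × (2.92×10^6 × 10⁶ m²) = 3.51×10^21 J.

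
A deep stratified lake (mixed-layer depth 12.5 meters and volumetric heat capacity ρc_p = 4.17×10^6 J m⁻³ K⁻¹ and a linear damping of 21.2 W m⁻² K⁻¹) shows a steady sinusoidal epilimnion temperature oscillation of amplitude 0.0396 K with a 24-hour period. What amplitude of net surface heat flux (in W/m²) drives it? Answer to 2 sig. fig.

150

Areal heat capacity C = ρc_p × D = 4.17×10^6 × 12.5 = 5.21×10^7 J/(m^2 K).
ω = 2π / 86400 s = 7.27×10^-5 s⁻¹.
√((Cω)² + λ²) = √((3790)² + 21.2²) = 3790 W/(m²·K).
F₀ = A × √((Cω)²+λ²) = 0.0396 × 3790 = 150 W/m².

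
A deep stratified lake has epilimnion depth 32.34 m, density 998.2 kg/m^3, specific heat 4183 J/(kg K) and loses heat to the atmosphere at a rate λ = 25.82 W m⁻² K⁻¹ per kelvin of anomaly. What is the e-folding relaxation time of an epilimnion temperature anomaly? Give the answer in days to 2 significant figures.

Areal heat capacity C = ρ c_p D = 998.2 × 4183 × 32.34 = 1.35×10^8 J/(m²·K).
Relaxation time τ = C / λ = 1.35×10^8 / 25.82 = 5.23×10^6 s.
In days: 5.23×10^6 s / (86400 s/day) = 60.5 days.

61 days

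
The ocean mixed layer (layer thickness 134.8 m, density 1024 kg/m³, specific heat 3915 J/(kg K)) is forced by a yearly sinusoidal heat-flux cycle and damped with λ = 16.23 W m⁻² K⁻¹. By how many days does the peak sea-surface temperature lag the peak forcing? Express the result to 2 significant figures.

83 days

Areal heat capacity C = ρ c_p D = 1024 × 3915 × 134.8 = 5.40×10^8 J/(m²·K).
ω = 2π / 3.15×10^7 s = 1.99×10^-7 s⁻¹.
Phase lag φ = arctan(Cω/λ) = arctan(108/16.23) = 1.42 rad.
Time lag = φ / ω = 1.42 / 1.99×10^-7 = 7.13×10^6 s = 82.6 days.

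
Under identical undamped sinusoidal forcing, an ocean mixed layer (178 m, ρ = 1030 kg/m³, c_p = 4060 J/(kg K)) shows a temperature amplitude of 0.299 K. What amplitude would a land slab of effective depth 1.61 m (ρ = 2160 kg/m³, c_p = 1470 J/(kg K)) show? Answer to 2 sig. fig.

44 K

C_ocean = 7.44×10^8 J/(m²·K); C_land = 5.11×10^6 J/(m²·K).
A ∝ 1/C ⇒ A_land = A_ocean × C_ocean/C_land = 0.299 × 146 = 43.5 K.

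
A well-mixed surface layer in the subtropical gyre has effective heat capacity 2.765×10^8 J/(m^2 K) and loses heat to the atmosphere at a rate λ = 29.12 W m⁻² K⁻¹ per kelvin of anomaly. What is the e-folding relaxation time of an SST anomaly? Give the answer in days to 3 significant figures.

110 days

Areal heat capacity C = 2.765×10^8 J/(m^2 K) (given).
Relaxation time τ = C / λ = 2.76×10^8 / 29.12 = 9.50×10^6 s.
In days: 9.50×10^6 s / (86400 s/day) = 110 days.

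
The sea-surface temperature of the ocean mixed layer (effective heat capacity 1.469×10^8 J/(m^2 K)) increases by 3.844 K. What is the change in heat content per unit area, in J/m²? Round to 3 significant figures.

5.65×10^8

Areal heat capacity C = 1.469×10^8 J/(m^2 K) (given).
ΔQ = C ΔT = 1.47×10^8 × 3.844 = 5.65×10^8 J/m².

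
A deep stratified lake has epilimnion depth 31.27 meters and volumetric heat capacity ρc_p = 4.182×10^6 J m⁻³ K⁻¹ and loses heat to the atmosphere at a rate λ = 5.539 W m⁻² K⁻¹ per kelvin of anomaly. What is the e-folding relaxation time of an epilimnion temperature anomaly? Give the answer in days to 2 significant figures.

Areal heat capacity C = ρc_p × D = 4.182×10^6 × 31.27 = 1.31×10^8 J/(m^2 K).
Relaxation time τ = C / λ = 1.31×10^8 / 5.539 = 2.36×10^7 s.
In days: 2.36×10^7 s / (86400 s/day) = 273 days.

270 days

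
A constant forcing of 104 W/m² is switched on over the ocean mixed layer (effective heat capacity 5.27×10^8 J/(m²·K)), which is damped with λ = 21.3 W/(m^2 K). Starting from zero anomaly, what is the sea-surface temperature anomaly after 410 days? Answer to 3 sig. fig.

Areal heat capacity C = 5.27×10^8 J/(m²·K) (given).
τ = C / λ = 5.27×10^8 / 21.3 = 2.47×10^7 s.
Equilibrium anomaly ΔT_eq = F / λ = 104 / 21.3 = 4.88 K.
t = 410 days = 3.54×10^7 s, so t/τ = 1.43.
ΔT(t) = ΔT_eq (1 − e^(−t/τ)) = 4.88 × (1 − e^−1.43) = 3.72 K.

3.72 K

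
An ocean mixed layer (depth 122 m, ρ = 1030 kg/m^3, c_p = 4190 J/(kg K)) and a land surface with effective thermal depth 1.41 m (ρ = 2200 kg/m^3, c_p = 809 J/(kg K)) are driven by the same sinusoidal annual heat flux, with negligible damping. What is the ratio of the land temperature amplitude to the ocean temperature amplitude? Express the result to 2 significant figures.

210

C_ocean = 1030 × 4190 × 122 = 5.27×10^8 J/(m²·K).
C_land = 2200 × 809 × 1.41 = 2.51×10^6 J/(m²·K).
Undamped amplitude ∝ 1/C, so A_land/A_ocean = C_ocean/C_land = 210.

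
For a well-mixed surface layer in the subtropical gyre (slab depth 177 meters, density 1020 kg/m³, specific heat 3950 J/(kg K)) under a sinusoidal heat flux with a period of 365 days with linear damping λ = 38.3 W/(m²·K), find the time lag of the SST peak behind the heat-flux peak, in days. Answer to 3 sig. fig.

76.0 days

Areal heat capacity C = ρ c_p D = 1020 × 3950 × 177 = 7.13×10^8 J/(m²·K).
ω = 2π / 3.15×10^7 s = 1.99×10^-7 s⁻¹.
Phase lag φ = arctan(Cω/λ) = arctan(142/38.3) = 1.31 rad.
Time lag = φ / ω = 1.31 / 1.99×10^-7 = 6.56×10^6 s = 76.0 days.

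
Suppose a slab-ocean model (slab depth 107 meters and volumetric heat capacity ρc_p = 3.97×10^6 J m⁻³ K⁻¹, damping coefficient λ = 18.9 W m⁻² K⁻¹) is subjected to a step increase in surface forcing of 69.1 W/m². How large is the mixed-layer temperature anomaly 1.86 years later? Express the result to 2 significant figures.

3.4 K

Areal heat capacity C = ρc_p × D = 3.97×10^6 × 107 = 4.25×10^8 J m⁻² K⁻¹.
τ = C / λ = 4.25×10^8 / 18.9 = 2.25×10^7 s.
Equilibrium anomaly ΔT_eq = F / λ = 69.1 / 18.9 = 3.66 K.
t = 1.86 years = 5.87×10^7 s, so t/τ = 2.61.
ΔT(t) = ΔT_eq (1 − e^(−t/τ)) = 3.66 × (1 − e^−2.61) = 3.39 K.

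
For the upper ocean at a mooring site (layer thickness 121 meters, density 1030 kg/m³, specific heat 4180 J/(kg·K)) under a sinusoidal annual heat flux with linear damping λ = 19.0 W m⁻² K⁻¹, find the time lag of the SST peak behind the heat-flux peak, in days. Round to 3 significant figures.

Areal heat capacity C = ρ c_p D = 1030 × 4180 × 121 = 5.21×10^8 J/(m²·K).
ω = 2π / 3.15×10^7 s = 1.99×10^-7 s⁻¹.
Phase lag φ = arctan(Cω/λ) = arctan(104/19.0) = 1.39 rad.
Time lag = φ / ω = 1.39 / 1.99×10^-7 = 6.98×10^6 s = 80.7 days.

80.7 days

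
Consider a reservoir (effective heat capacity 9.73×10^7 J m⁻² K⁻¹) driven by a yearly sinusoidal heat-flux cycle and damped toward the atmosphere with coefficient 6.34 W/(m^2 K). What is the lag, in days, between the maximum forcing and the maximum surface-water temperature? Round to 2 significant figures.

73 days

Areal heat capacity C = 9.73×10^7 J m⁻² K⁻¹ (given).
ω = 2π / 3.15×10^7 s = 1.99×10^-7 s⁻¹.
Phase lag φ = arctan(Cω/λ) = arctan(19.4/6.34) = 1.25 rad.
Time lag = φ / ω = 1.25 / 1.99×10^-7 = 6.30×10^6 s = 72.9 days.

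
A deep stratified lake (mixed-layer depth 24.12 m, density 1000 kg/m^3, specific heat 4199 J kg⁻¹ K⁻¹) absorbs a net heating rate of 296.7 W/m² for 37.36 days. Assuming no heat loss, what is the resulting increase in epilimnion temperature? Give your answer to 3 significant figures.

9.46 K

Areal heat capacity C = ρ c_p D = 1000 × 4199 × 24.12 = 1.01×10^8 J m⁻² K⁻¹.
Net heat input Q = F Δt = 296.7 × (37.36 days × 86400 s/day) = 9.58×10^8 J/m².
ΔT = Q / C = 9.58×10^8 / 1.01×10^8 = 9.46 K.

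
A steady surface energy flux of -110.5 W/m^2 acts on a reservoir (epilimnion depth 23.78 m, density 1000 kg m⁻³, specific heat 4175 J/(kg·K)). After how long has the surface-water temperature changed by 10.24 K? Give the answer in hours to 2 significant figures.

2600 hours

Areal heat capacity C = ρ c_p D = 1000 × 4175 × 23.78 = 9.93×10^7 J/(m²·K).
Time required: Δt = C ΔT / F = 9.93×10^7 × -10.24 / -110.5 = 9.20×10^6 s.
In hours: 9.20×10^6 s / (3600 s/hour) = 2560 hours.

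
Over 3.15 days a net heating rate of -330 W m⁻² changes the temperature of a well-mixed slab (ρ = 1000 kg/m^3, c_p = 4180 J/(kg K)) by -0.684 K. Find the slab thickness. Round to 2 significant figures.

31 m

Heat input Q = F Δt = -330 × 2.72×10^5 s = -8.98×10^7 J/m².
Required areal heat capacity C = Q / ΔT = 1.31×10^8 J/(m²·K).
Depth D = C / (ρ c_p) = 1.31×10^8 / (1000 × 4180) = 31.4 m.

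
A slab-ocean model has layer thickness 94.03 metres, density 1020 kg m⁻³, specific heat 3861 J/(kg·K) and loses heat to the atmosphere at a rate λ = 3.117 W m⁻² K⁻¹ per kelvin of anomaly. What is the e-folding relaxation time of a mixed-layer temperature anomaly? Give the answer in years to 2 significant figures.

Areal heat capacity C = ρ c_p D = 1020 × 3861 × 94.03 = 3.70×10^8 J/(m^2 K).
Relaxation time τ = C / λ = 3.70×10^8 / 3.117 = 1.19×10^8 s.
In years: 1.19×10^8 s / (3.156×10^7 s/year) = 3.76 years.

3.8 years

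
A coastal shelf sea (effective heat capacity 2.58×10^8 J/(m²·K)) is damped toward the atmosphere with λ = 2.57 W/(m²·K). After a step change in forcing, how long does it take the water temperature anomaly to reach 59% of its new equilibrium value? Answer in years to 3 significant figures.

2.84 years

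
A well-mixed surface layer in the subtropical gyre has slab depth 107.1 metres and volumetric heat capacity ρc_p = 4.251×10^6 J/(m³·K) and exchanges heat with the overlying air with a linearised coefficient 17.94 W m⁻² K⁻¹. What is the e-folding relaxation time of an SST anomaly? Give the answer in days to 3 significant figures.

Areal heat capacity C = ρc_p × D = 4.251×10^6 × 107.1 = 4.55×10^8 J/(m²·K).
Relaxation time τ = C / λ = 4.55×10^8 / 17.94 = 2.54×10^7 s.
In days: 2.54×10^7 s / (86400 s/day) = 294 days.

294 days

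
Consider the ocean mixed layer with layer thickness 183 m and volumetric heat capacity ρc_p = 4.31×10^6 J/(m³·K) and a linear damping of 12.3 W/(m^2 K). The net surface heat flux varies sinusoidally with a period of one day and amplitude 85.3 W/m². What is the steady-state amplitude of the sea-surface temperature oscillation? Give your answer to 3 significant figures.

Areal heat capacity C = ρc_p × D = 4.31×10^6 × 183 = 7.89×10^8 J/(m²·K).
Angular frequency ω = 2π / T = 2π / 86400 s = 7.27×10^-5 s⁻¹.
√((Cω)² + λ²) = √((57400)² + 12.3²) = 57400 W/(m²·K).
Amplitude A = F₀ / √((Cω)²+λ²) = 85.3 / 57400 = 0.00149 K.

0.00149 K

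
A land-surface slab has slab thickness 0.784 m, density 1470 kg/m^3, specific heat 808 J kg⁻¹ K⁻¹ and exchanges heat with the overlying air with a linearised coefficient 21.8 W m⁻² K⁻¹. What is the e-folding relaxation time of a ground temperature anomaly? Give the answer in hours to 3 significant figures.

11.9 hours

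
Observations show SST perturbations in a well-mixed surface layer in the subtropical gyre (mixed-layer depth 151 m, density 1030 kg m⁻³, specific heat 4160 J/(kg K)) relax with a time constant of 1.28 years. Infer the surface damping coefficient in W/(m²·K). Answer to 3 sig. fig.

Areal heat capacity C = ρ c_p D = 1030 × 4160 × 151 = 6.47×10^8 J/(m^2 K).
τ = 1.28 years = 4.04×10^7 s.
λ = C / τ = 6.47×10^8 / 4.04×10^7 = 16.0 W/(m²·K).

16.0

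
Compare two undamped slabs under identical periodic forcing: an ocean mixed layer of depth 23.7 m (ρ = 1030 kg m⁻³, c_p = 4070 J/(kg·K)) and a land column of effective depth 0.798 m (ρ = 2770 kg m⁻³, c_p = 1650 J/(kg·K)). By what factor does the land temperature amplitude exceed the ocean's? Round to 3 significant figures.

27.2

C_ocean = 1030 × 4070 × 23.7 = 9.94×10^7 J/(m²·K).
C_land = 2770 × 1650 × 0.798 = 3.65×10^6 J/(m²·K).
Undamped amplitude ∝ 1/C, so A_land/A_ocean = C_ocean/C_land = 27.2.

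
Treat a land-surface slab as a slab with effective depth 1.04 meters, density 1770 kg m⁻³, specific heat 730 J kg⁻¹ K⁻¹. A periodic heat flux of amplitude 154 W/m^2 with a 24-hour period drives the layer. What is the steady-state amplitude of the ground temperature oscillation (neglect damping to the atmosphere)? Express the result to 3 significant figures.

Areal heat capacity C = ρ c_p D = 1770 × 730 × 1.04 = 1.34×10^6 J/(m^2 K).
Angular frequency ω = 2π / T = 2π / 86400 s = 7.27×10^-5 s⁻¹.
Cω = 1.34×10^6 × 7.27×10^-5 = 97.7 W/(m²·K).
Amplitude A = F₀ / (Cω) = 154 / 97.7 = 1.58 K.

1.58 K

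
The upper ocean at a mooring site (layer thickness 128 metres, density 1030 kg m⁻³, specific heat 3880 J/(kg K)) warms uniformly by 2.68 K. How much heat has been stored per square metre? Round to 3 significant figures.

Areal heat capacity C = ρ c_p D = 1030 × 3880 × 128 = 5.12×10^8 J/(m^2 K).
ΔQ = C ΔT = 5.12×10^8 × 2.68 = 1.37×10^9 J/m².

1.37×10^9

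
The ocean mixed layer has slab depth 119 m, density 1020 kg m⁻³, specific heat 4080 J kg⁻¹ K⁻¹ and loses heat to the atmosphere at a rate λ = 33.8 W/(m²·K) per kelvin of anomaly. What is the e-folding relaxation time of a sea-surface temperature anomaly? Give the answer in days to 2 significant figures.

Areal heat capacity C = ρ c_p D = 1020 × 4080 × 119 = 4.95×10^8 J/(m²·K).
Relaxation time τ = C / λ = 4.95×10^8 / 33.8 = 1.47×10^7 s.
In days: 1.47×10^7 s / (86400 s/day) = 170 days.

170 days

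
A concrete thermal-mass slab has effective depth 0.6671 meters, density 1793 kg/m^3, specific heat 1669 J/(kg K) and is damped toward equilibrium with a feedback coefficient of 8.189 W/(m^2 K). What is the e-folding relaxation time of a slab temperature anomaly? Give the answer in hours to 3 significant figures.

Areal heat capacity C = ρ c_p D = 1793 × 1669 × 0.6671 = 2.00×10^6 J/(m²·K).
Relaxation time τ = C / λ = 2.00×10^6 / 8.189 = 2.44×10^5 s.
In hours: 2.44×10^5 s / (3600 s/hour) = 67.7 hours.

67.7 hours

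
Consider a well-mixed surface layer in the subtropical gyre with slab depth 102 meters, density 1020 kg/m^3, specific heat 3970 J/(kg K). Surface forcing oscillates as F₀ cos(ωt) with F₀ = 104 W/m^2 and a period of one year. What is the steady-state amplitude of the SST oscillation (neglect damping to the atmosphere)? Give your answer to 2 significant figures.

1.3 K

Areal heat capacity C = ρ c_p D = 1020 × 3970 × 102 = 4.13×10^8 J m⁻² K⁻¹.
Angular frequency ω = 2π / T = 2π / 3.15×10^7 s = 1.99×10^-7 s⁻¹.
Cω = 4.13×10^8 × 1.99×10^-7 = 82.3 W/(m²·K).
Amplitude A = F₀ / (Cω) = 104 / 82.3 = 1.26 K.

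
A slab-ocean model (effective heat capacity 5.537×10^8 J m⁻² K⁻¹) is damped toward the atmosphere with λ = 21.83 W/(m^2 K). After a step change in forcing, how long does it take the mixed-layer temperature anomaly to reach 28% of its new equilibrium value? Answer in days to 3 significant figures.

96.4 days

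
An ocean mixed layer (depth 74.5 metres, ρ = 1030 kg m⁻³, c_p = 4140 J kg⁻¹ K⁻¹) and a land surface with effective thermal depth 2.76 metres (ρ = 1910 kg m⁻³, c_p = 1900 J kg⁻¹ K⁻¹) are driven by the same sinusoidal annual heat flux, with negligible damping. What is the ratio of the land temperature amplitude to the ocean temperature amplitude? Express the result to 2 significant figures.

32

C_ocean = 1030 × 4140 × 74.5 = 3.18×10^8 J/(m²·K).
C_land = 1910 × 1900 × 2.76 = 1.00×10^7 J/(m²·K).
Undamped amplitude ∝ 1/C, so A_land/A_ocean = C_ocean/C_land = 31.7.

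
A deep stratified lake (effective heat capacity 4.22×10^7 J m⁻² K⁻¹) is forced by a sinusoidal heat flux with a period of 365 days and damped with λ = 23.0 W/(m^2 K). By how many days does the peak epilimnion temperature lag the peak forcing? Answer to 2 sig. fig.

Areal heat capacity C = 4.22×10^7 J m⁻² K⁻¹ (given).
ω = 2π / 3.15×10^7 s = 1.99×10^-7 s⁻¹.
Phase lag φ = arctan(Cω/λ) = arctan(8.41/23.0) = 0.350 rad.
Time lag = φ / ω = 0.350 / 1.99×10^-7 = 1.76×10^6 s = 20.4 days.

20 days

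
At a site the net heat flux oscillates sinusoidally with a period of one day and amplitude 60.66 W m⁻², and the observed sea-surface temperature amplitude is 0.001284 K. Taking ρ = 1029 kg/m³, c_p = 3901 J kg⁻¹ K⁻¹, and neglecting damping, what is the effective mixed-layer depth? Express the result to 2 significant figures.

ω = 2π / 86400 s = 7.27×10^-5 s⁻¹.
Required C = F₀ / (A ω) = 60.66 / (0.001284 × 7.27×10^-5) = 6.50×10^8 J/(m²·K).
D = C / (ρ c_p) = 6.50×10^8 / (1029 × 3901) = 162 m.

160 m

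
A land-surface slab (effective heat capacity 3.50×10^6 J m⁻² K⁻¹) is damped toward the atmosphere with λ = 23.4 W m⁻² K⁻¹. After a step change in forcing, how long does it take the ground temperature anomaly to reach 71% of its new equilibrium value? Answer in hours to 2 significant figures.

51 hours

Areal heat capacity C = 3.50×10^6 J m⁻² K⁻¹ (given).
τ = C / λ = 3.50×10^6 / 23.4 = 1.50×10^5 s.
Fraction reached: 1 − e^(−t/τ) = 0.71 ⇒ t = −τ ln(1 − 0.71) = τ × 1.24.
t = 1.85×10^5 s = 51.4 hours.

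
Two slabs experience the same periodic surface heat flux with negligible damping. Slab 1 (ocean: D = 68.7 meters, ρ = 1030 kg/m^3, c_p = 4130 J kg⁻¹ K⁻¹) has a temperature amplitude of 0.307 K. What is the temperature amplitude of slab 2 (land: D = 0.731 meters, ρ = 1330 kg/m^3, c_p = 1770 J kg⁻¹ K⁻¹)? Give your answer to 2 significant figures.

52 K

C_ocean = 2.92×10^8 J/(m²·K); C_land = 1.72×10^6 J/(m²·K).
A ∝ 1/C ⇒ A_land = A_ocean × C_ocean/C_land = 0.307 × 170 = 52.1 K.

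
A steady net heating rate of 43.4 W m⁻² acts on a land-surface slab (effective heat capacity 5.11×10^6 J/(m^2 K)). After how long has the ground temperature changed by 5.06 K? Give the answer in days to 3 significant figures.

6.90 days

Areal heat capacity C = 5.11×10^6 J/(m^2 K) (given).
Time required: Δt = C ΔT / F = 5.11×10^6 × 5.06 / 43.4 = 5.96×10^5 s.
In days: 5.96×10^5 s / (86400 s/day) = 6.90 days.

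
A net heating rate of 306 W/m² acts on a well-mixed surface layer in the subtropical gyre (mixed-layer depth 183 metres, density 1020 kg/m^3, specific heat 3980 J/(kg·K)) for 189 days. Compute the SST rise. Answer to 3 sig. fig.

Areal heat capacity C = ρ c_p D = 1020 × 3980 × 183 = 7.43×10^8 J/(m^2 K).
Net heat input Q = F Δt = 306 × (189 days × 86400 s/day) = 5.00×10^9 J/m².
ΔT = Q / C = 5.00×10^9 / 7.43×10^8 = 6.73 K.

6.73 K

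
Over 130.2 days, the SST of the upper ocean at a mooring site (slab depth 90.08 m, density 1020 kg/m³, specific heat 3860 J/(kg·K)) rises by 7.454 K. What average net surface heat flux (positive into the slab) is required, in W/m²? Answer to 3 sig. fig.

235

Areal heat capacity C = ρ c_p D = 1020 × 3860 × 90.08 = 3.55×10^8 J/(m²·K).
Required heat per unit area: Q = C ΔT = 3.55×10^8 × 7.454 = 2.64×10^9 J/m².
Flux F = Q / Δt = 2.64×10^9 / 1.12×10^7 s = 235 W/m².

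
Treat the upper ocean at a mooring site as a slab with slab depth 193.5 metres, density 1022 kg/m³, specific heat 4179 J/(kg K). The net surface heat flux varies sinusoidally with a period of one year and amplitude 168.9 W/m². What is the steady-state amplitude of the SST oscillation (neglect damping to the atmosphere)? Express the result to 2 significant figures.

Areal heat capacity C = ρ c_p D = 1022 × 4179 × 193.5 = 8.26×10^8 J/(m²·K).
Angular frequency ω = 2π / T = 2π / 3.15×10^7 s = 1.99×10^-7 s⁻¹.
Cω = 8.26×10^8 × 1.99×10^-7 = 165 W/(m²·K).
Amplitude A = F₀ / (Cω) = 168.9 / 165 = 1.03 K.

1.0 K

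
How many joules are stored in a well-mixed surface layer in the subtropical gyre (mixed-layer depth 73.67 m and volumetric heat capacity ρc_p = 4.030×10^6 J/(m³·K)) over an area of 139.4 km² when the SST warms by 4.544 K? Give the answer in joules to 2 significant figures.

1.9×10^17 J

Areal heat capacity C = ρc_p × D = 4.030×10^6 × 73.67 = 2.97×10^8 J/(m²·K).
Heat per unit area: q = C ΔT = 2.97×10^8 × 4.544 = 1.35×10^9 J/m².
Total heat: Q = q × A = 1.35×10^9 × (139.4 × 10⁶ m²) = 1.88×10^17 J.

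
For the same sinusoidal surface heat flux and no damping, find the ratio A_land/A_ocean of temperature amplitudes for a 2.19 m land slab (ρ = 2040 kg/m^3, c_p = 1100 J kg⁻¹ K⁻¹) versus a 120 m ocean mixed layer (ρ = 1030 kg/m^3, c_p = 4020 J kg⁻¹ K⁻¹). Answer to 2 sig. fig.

C_ocean = 1030 × 4020 × 120 = 4.97×10^8 J/(m²·K).
C_land = 2040 × 1100 × 2.19 = 4.91×10^6 J/(m²·K).
Undamped amplitude ∝ 1/C, so A_land/A_ocean = C_ocean/C_land = 101.

100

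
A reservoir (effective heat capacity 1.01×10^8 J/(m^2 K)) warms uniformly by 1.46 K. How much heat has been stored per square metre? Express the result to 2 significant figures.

1.5×10^8

Areal heat capacity C = 1.01×10^8 J/(m^2 K) (given).
ΔQ = C ΔT = 1.01×10^8 × 1.46 = 1.47×10^8 J/m².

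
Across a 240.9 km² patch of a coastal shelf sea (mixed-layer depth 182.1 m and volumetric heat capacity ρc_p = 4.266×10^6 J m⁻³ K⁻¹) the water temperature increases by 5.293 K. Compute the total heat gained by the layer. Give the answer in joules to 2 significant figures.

9.9×10^17 J

Areal heat capacity C = ρc_p × D = 4.266×10^6 × 182.1 = 7.77×10^8 J/(m^2 K).
Heat per unit area: q = C ΔT = 7.77×10^8 × 5.293 = 4.11×10^9 J/m².
Total heat: Q = q × A = 4.11×10^9 × (240.9 × 10⁶ m²) = 9.91×10^17 J.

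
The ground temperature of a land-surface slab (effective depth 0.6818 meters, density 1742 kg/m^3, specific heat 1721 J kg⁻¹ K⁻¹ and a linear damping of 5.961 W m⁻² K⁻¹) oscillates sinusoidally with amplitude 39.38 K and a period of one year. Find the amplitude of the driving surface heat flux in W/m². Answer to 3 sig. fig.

235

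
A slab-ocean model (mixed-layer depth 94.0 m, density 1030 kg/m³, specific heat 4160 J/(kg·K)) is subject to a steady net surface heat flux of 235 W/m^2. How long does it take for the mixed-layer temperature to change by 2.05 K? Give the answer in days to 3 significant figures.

Areal heat capacity C = ρ c_p D = 1030 × 4160 × 94.0 = 4.03×10^8 J/(m^2 K).
Time required: Δt = C ΔT / F = 4.03×10^8 × 2.05 / 235 = 3.51×10^6 s.
In days: 3.51×10^6 s / (86400 s/day) = 40.7 days.

40.7 days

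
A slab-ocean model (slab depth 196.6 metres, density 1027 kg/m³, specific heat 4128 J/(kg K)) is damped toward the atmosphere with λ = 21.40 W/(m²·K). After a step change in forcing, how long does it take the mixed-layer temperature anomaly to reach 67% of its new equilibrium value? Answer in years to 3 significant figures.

Areal heat capacity C = ρ c_p D = 1027 × 4128 × 196.6 = 8.33×10^8 J m⁻² K⁻¹.
τ = C / λ = 8.33×10^8 / 21.40 = 3.89×10^7 s.
Fraction reached: 1 − e^(−t/τ) = 0.67 ⇒ t = −τ ln(1 − 0.67) = τ × 1.11.
t = 4.32×10^7 s = 1.37 years.

1.37 years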